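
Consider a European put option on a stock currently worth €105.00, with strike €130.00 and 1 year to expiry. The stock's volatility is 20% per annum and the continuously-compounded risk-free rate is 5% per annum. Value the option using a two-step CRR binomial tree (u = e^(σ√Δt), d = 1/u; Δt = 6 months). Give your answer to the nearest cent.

CRR parameters: u = e^(σ√Δt) = e^(0.2·√0.5) = 1.1519, d = 1/u = 0.8681
Per-period rate: rΔt = 0.05·0.5 = 0.025, so R = e^0.025 = 1.0253
Risk-neutral probability p = (e^0.025 − 0.8681)/(1.1519 − 0.8681) = 0.1572/0.2838 = 0.5539
Terminal stock prices: S_uu = 139.3, S_ud = 105, S_dd = 79.13
Terminal payoffs (K − S): max(-9.324, 0) = 0, max(25, 0) = 25, max(50.87, 0) = 50.87
Node u (S = 121): V_u = e^(−0.025)·[0.5539·0.0000 + 0.4461·25.0000] = 10.8769
Node d (S = 91.15): V_d = e^(−0.025)·[0.5539·25.0000 + 0.4461·50.8680] = 35.6373
Node 0 (S = 105): V_0 = e^(−0.025)·[0.5539·10.8769 + 0.4461·35.6373] = 21.3811

€21.38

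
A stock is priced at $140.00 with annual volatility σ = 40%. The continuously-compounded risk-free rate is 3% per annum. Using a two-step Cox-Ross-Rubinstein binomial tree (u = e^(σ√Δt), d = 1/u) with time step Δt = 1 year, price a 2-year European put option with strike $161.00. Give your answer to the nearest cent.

$38.88

CRR parameters: u = e^(σ√Δt) = e^(0.4·√1) = 1.4918, d = 1/u = 0.6703
Per-period rate: rΔt = 0.03·1 = 0.03, so R = e^0.03 = 1.0305
Risk-neutral probability p = (e^0.03 − 0.6703)/(1.4918 − 0.6703) = 0.3601/0.8215 = 0.4384
Terminal stock prices: S_uu = 311.6, S_ud = 140, S_dd = 62.91
Terminal payoffs (K − S): max(-150.6, 0) = 0, max(21, 0) = 21, max(98.09, 0) = 98.09
Node u (S = 208.9): V_u = e^(−0.03)·[0.4384·0.0000 + 0.5616·21.0000] = 11.4454
Node d (S = 93.84): V_d = e^(−0.03)·[0.4384·21.0000 + 0.5616·98.0939] = 62.3969
Node 0 (S = 140): V_0 = e^(−0.03)·[0.4384·11.4454 + 0.5616·62.3969] = 38.8766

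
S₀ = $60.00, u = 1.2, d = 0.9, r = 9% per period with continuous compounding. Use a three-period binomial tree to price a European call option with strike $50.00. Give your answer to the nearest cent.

Risk-neutral probability p = (e^0.09 − 0.9)/(1.2 − 0.9) = 0.1942/0.3000 = 0.6472
Terminal stock prices: S_uuu = 103.7, S_uud = 77.76, S_udd = 58.32, S_ddd = 43.74
Terminal payoffs (S − K): max(53.68, 0) = 53.68, max(27.76, 0) = 27.76, max(8.32, 0) = 8.32, max(-6.26, 0) = 0
Node uu (S = 86.4): V_uu = e^(−0.09)·[0.6472·53.6800 + 0.3528·27.7600] = 40.7034
Node ud (S = 64.8): V_ud = e^(−0.09)·[0.6472·27.7600 + 0.3528·8.3200] = 19.1034
Node dd (S = 48.6): V_dd = e^(−0.09)·[0.6472·8.3200 + 0.3528·0.0000] = 4.9216
Node u (S = 72): V_u = e^(−0.09)·[0.6472·40.7034 + 0.3528·19.1034] = 30.2365
Node d (S = 54): V_d = e^(−0.09)·[0.6472·19.1034 + 0.3528·4.9216] = 12.8871
Node 0 (S = 60): V_0 = e^(−0.09)·[0.6472·30.2365 + 0.3528·12.8871] = 22.0408

$22.04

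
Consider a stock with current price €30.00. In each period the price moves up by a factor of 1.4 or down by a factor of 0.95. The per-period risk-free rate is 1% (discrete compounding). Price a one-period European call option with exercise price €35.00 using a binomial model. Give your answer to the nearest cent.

Risk-neutral probability p = (1 + 0.01 − 0.95)/(1.4 − 0.95) = 0.0600/0.4500 = 0.1333
Terminal stock prices: S_u = 42, S_d = 28.5
Terminal payoffs (S − K): max(7, 0) = 7, max(-6.5, 0) = 0
Node 0 (S = 30): V_0 = 1/1.01·[0.1333·7.0000 + 0.8667·0.0000] = 0.9241

€0.92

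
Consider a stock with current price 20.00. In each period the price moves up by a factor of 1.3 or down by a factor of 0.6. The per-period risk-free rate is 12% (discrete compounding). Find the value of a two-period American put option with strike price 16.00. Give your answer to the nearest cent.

0.98

Risk-neutral probability p = (1 + 0.12 − 0.6)/(1.3 − 0.6) = 0.5200/0.7000 = 0.7429
Terminal stock prices: S_uu = 33.8, S_ud = 15.6, S_dd = 7.2
Terminal payoffs (K − S): max(-17.8, 0) = 0, max(0.4, 0) = 0.4, max(8.8, 0) = 8.8
Node u (S = 26): continuation = 1/1.12·[0.7429·0.0000 + 0.2571·0.4000] = 0.0918; exercise value = 0.0000 ≤ continuation, so V_u = 0.0918
Node d (S = 12): continuation = 1/1.12·[0.7429·0.4000 + 0.2571·8.8000] = 2.2857; exercise value = 4.0000 > continuation, so V_d = 4.0000 (exercise)
Node 0 (S = 20): continuation = 1/1.12·[0.7429·0.0918 + 0.2571·4.0000] = 0.9793; exercise value = 0.0000 ≤ continuation, so V_0 = 0.9793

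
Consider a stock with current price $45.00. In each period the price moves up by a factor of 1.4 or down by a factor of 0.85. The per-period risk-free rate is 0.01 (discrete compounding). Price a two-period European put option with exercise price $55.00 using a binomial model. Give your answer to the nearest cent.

Risk-neutral probability p = (1 + 0.01 − 0.85)/(1.4 − 0.85) = 0.1600/0.5500 = 0.2909
Terminal stock prices: S_uu = 88.2, S_ud = 53.55, S_dd = 32.51
Terminal payoffs (K − S): max(-33.2, 0) = 0, max(1.45, 0) = 1.45, max(22.49, 0) = 22.49
Node u (S = 63): V_u = 1/1.01·[0.2909·0.0000 + 0.7091·1.4500] = 1.0180
Node d (S = 38.25): V_d = 1/1.01·[0.2909·1.4500 + 0.7091·22.4875] = 16.2054
Node 0 (S = 45): V_0 = 1/1.01·[0.2909·1.0180 + 0.7091·16.2054] = 11.6706

$11.67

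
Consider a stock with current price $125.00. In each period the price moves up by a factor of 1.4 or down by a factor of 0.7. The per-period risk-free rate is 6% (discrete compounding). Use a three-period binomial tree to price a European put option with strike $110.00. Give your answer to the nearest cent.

$13.87

Risk-neutral probability p = (1 + 0.06 − 0.7)/(1.4 − 0.7) = 0.3600/0.7000 = 0.5143
Terminal stock prices: S_uuu = 343, S_uud = 171.5, S_udd = 85.75, S_ddd = 42.87
Terminal payoffs (K − S): max(-233, 0) = 0, max(-61.5, 0) = 0, max(24.25, 0) = 24.25, max(67.12, 0) = 67.12
Node uu (S = 245): V_uu = 1/1.06·[0.5143·0.0000 + 0.4857·0.0000] = 0.0000
Node ud (S = 122.5): V_ud = 1/1.06·[0.5143·0.0000 + 0.4857·24.2500] = 11.1119
Node dd (S = 61.25): V_dd = 1/1.06·[0.5143·24.2500 + 0.4857·67.1250] = 42.5236
Node u (S = 175): V_u = 1/1.06·[0.5143·0.0000 + 0.4857·11.1119] = 5.0917
Node d (S = 87.5): V_d = 1/1.06·[0.5143·11.1119 + 0.4857·42.5236] = 24.8764
Node 0 (S = 125): V_0 = 1/1.06·[0.5143·5.0917 + 0.4857·24.8764] = 13.8692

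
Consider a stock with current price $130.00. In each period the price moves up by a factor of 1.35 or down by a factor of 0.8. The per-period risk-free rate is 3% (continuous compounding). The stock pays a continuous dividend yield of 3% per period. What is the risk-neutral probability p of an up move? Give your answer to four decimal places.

Per-period risk-free factor R = e^0.03 = 1.0305; dividend-adjusted growth = e^(0.03−0.03) = 1.0000.
Risk-neutral probability p = (1.0000 − 0.8)/(1.35 − 0.8) = 0.2000/0.5500 = 0.3636

p = 0.3636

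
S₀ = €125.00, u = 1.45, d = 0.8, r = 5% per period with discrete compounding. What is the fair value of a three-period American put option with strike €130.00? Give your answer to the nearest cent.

€20.70

Risk-neutral probability p = (1 + 0.05 − 0.8)/(1.45 − 0.8) = 0.2500/0.6500 = 0.3846
Terminal stock prices: S_uuu = 381.1, S_uud = 210.2, S_udd = 116, S_ddd = 64
Terminal payoffs (K − S): max(-251.1, 0) = 0, max(-80.25, 0) = 0, max(14, 0) = 14, max(66, 0) = 66
Node uu (S = 262.8): continuation = 1/1.05·[0.3846·0.0000 + 0.6154·0.0000] = 0.0000; exercise value = 0.0000 ≤ continuation, so V_uu = 0.0000
Node ud (S = 145): continuation = 1/1.05·[0.3846·0.0000 + 0.6154·14.0000] = 8.2051; exercise value = 0.0000 ≤ continuation, so V_ud = 8.2051
Node dd (S = 80): continuation = 1/1.05·[0.3846·14.0000 + 0.6154·66.0000] = 43.8095; exercise value = 50.0000 > continuation, so V_dd = 50.0000 (exercise)
Node u (S = 181.2): continuation = 1/1.05·[0.3846·0.0000 + 0.6154·8.2051] = 4.8089; exercise value = 0.0000 ≤ continuation, so V_u = 4.8089
Node d (S = 100): continuation = 1/1.05·[0.3846·8.2051 + 0.6154·50.0000] = 32.3096; exercise value = 30.0000 ≤ continuation, so V_d = 32.3096
Node 0 (S = 125): continuation = 1/1.05·[0.3846·4.8089 + 0.6154·32.3096] = 20.6975; exercise value = 5.0000 ≤ continuation, so V_0 = 20.6975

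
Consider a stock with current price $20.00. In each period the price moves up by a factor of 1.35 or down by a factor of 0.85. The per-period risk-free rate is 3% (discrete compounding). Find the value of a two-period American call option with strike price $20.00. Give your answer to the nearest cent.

$3.29

Risk-neutral probability p = (1 + 0.03 − 0.85)/(1.35 − 0.85) = 0.1800/0.5000 = 0.3600
Terminal stock prices: S_uu = 36.45, S_ud = 22.95, S_dd = 14.45
Terminal payoffs (S − K): max(16.45, 0) = 16.45, max(2.95, 0) = 2.95, max(-5.55, 0) = 0
Node u (S = 27): continuation = 1/1.03·[0.3600·16.4500 + 0.6400·2.9500] = 7.5825; exercise value = 7.0000 ≤ continuation, so V_u = 7.5825
Node d (S = 17): continuation = 1/1.03·[0.3600·2.9500 + 0.6400·0.0000] = 1.0311; exercise value = 0.0000 ≤ continuation, so V_d = 1.0311
Node 0 (S = 20): continuation = 1/1.03·[0.3600·7.5825 + 0.6400·1.0311] = 3.2909; exercise value = 0.0000 ≤ continuation, so V_0 = 3.2909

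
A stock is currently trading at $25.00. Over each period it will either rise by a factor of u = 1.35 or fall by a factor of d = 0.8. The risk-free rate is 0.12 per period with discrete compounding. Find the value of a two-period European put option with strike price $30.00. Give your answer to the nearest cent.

Risk-neutral probability p = (1 + 0.12 − 0.8)/(1.35 − 0.8) = 0.3200/0.5500 = 0.5818
Terminal stock prices: S_uu = 45.56, S_ud = 27, S_dd = 16
Terminal payoffs (K − S): max(-15.56, 0) = 0, max(3, 0) = 3, max(14, 0) = 14
Node u (S = 33.75): V_u = 1/1.12·[0.5818·0.0000 + 0.4182·3.0000] = 1.1201
Node d (S = 20): V_d = 1/1.12·[0.5818·3.0000 + 0.4182·14.0000] = 6.7857
Node 0 (S = 25): V_0 = 1/1.12·[0.5818·1.1201 + 0.4182·6.7857] = 3.1155

$3.12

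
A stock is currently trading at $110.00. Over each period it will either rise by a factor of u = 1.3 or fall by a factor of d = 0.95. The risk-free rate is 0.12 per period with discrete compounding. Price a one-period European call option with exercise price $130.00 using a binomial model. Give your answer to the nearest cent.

$5.64

Risk-neutral probability p = (1 + 0.12 − 0.95)/(1.3 − 0.95) = 0.1700/0.3500 = 0.4857
Terminal stock prices: S_u = 143, S_d = 104.5
Terminal payoffs (S − K): max(13, 0) = 13, max(-25.5, 0) = 0
Node 0 (S = 110): V_0 = 1/1.12·[0.4857·13.0000 + 0.5143·0.0000] = 5.6378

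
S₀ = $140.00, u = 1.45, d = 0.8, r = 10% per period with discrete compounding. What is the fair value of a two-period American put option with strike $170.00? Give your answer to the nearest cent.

$30.00

Risk-neutral probability p = (1 + 0.1 − 0.8)/(1.45 − 0.8) = 0.3000/0.6500 = 0.4615
Terminal stock prices: S_uu = 294.4, S_ud = 162.4, S_dd = 89.6
Terminal payoffs (K − S): max(-124.4, 0) = 0, max(7.6, 0) = 7.6, max(80.4, 0) = 80.4
Node u (S = 203): continuation = 1/1.1·[0.4615·0.0000 + 0.5385·7.6000] = 3.7203; exercise value = 0.0000 ≤ continuation, so V_u = 3.7203
Node d (S = 112): continuation = 1/1.1·[0.4615·7.6000 + 0.5385·80.4000] = 42.5455; exercise value = 58.0000 > continuation, so V_d = 58.0000 (exercise)
Node 0 (S = 140): continuation = 1/1.1·[0.4615·3.7203 + 0.5385·58.0000] = 29.9526; exercise value = 30.0000 > continuation, so V_0 = 30.0000 (exercise)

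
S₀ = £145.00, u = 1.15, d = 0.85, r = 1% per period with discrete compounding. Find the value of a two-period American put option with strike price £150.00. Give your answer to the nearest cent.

£14.38

Risk-neutral probability p = (1 + 0.01 − 0.85)/(1.15 − 0.85) = 0.1600/0.3000 = 0.5333
Terminal stock prices: S_uu = 191.8, S_ud = 141.7, S_dd = 104.8
Terminal payoffs (K − S): max(-41.76, 0) = 0, max(8.263, 0) = 8.263, max(45.24, 0) = 45.24
Node u (S = 166.8): continuation = 1/1.01·[0.5333·0.0000 + 0.4667·8.2625] = 3.8177; exercise value = 0.0000 ≤ continuation, so V_u = 3.8177
Node d (S = 123.2): continuation = 1/1.01·[0.5333·8.2625 + 0.4667·45.2375] = 25.2649; exercise value = 26.7500 > continuation, so V_d = 26.7500 (exercise)
Node 0 (S = 145): continuation = 1/1.01·[0.5333·3.8177 + 0.4667·26.7500] = 14.3757; exercise value = 5.0000 ≤ continuation, so V_0 = 14.3757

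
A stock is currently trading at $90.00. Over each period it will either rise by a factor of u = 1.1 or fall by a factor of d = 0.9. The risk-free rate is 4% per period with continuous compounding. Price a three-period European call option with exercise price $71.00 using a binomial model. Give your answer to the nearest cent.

$27.15

Risk-neutral probability p = (e^0.04 − 0.9)/(1.1 − 0.9) = 0.1408/0.2000 = 0.7041
Terminal stock prices: S_uuu = 119.8, S_uud = 98.01, S_udd = 80.19, S_ddd = 65.61
Terminal payoffs (S − K): max(48.79, 0) = 48.79, max(27.01, 0) = 27.01, max(9.19, 0) = 9.19, max(-5.39, 0) = 0
Node uu (S = 108.9): V_uu = e^(−0.04)·[0.7041·48.7900 + 0.2959·27.0100] = 40.6839
Node ud (S = 89.1): V_ud = e^(−0.04)·[0.7041·27.0100 + 0.2959·9.1900] = 20.8839
Node dd (S = 72.9): V_dd = e^(−0.04)·[0.7041·9.1900 + 0.2959·0.0000] = 6.2166
Node u (S = 99): V_u = e^(−0.04)·[0.7041·40.6839 + 0.2959·20.8839] = 33.4587
Node d (S = 81): V_d = e^(−0.04)·[0.7041·20.8839 + 0.2959·6.2166] = 15.8945
Node 0 (S = 90): V_0 = e^(−0.04)·[0.7041·33.4587 + 0.2959·15.8945] = 27.1526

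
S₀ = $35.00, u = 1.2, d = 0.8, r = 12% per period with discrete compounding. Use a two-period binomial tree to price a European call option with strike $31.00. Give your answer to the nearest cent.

Risk-neutral probability p = (1 + 0.12 − 0.8)/(1.2 − 0.8) = 0.3200/0.4000 = 0.8000
Terminal stock prices: S_uu = 50.4, S_ud = 33.6, S_dd = 22.4
Terminal payoffs (S − K): max(19.4, 0) = 19.4, max(2.6, 0) = 2.6, max(-8.6, 0) = 0
Node u (S = 42): V_u = 1/1.12·[0.8000·19.4000 + 0.2000·2.6000] = 14.3214
Node d (S = 28): V_d = 1/1.12·[0.8000·2.6000 + 0.2000·0.0000] = 1.8571
Node 0 (S = 35): V_0 = 1/1.12·[0.8000·14.3214 + 0.2000·1.8571] = 10.5612

$10.56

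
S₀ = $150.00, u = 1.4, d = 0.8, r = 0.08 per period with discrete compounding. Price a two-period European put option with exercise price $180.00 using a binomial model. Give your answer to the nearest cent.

Risk-neutral probability p = (1 + 0.08 − 0.8)/(1.4 − 0.8) = 0.2800/0.6000 = 0.4667
Terminal stock prices: S_uu = 294, S_ud = 168, S_dd = 96
Terminal payoffs (K − S): max(-114, 0) = 0, max(12, 0) = 12, max(84, 0) = 84
Node u (S = 210): V_u = 1/1.08·[0.4667·0.0000 + 0.5333·12.0000] = 5.9259
Node d (S = 120): V_d = 1/1.08·[0.4667·12.0000 + 0.5333·84.0000] = 46.6667
Node 0 (S = 150): V_0 = 1/1.08·[0.4667·5.9259 + 0.5333·46.6667] = 25.6059

$25.61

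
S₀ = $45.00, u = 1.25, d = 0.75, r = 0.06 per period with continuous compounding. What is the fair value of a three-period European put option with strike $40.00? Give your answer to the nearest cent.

$2.79

Risk-neutral probability p = (e^0.06 − 0.75)/(1.25 − 0.75) = 0.3118/0.5000 = 0.6237
Terminal stock prices: S_uuu = 87.89, S_uud = 52.73, S_udd = 31.64, S_ddd = 18.98
Terminal payoffs (K − S): max(-47.89, 0) = 0, max(-12.73, 0) = 0, max(8.359, 0) = 8.359, max(21.02, 0) = 21.02
Node uu (S = 70.31): V_uu = e^(−0.06)·[0.6237·0.0000 + 0.3763·0.0000] = 0.0000
Node ud (S = 42.19): V_ud = e^(−0.06)·[0.6237·0.0000 + 0.3763·8.3594] = 2.9627
Node dd (S = 25.31): V_dd = e^(−0.06)·[0.6237·8.3594 + 0.3763·21.0156] = 12.3581
Node u (S = 56.25): V_u = e^(−0.06)·[0.6237·0.0000 + 0.3763·2.9627] = 1.0500
Node d (S = 33.75): V_d = e^(−0.06)·[0.6237·2.9627 + 0.3763·12.3581] = 6.1200
Node 0 (S = 45): V_0 = e^(−0.06)·[0.6237·1.0500 + 0.3763·6.1200] = 2.7857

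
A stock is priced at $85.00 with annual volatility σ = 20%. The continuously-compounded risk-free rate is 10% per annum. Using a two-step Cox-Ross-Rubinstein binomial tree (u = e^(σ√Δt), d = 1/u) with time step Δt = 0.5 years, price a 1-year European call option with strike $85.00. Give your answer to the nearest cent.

$10.47

CRR parameters: u = e^(σ√Δt) = e^(0.2·√0.5) = 1.1519, d = 1/u = 0.8681
Per-period rate: rΔt = 0.1·0.5 = 0.05, so R = e^0.05 = 1.0513
Risk-neutral probability p = (e^0.05 − 0.8681)/(1.1519 − 0.8681) = 0.1831/0.2838 = 0.6454
Terminal stock prices: S_uu = 112.8, S_ud = 85, S_dd = 64.06
Terminal payoffs (S − K): max(27.79, 0) = 27.79, max(0, 0) = 0, max(-20.94, 0) = 0
Node u (S = 97.91): V_u = e^(−0.05)·[0.6454·27.7862 + 0.3546·0.0000] = 17.0578
Node d (S = 73.79): V_d = e^(−0.05)·[0.6454·0.0000 + 0.3546·0.0000] = 0.0000
Node 0 (S = 85): V_0 = e^(−0.05)·[0.6454·17.0578 + 0.3546·0.0000] = 10.4717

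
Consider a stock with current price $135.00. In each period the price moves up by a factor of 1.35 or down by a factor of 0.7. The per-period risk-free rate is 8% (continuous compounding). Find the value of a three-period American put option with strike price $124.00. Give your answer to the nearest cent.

$13.88

Risk-neutral probability p = (e^0.08 − 0.7)/(1.35 − 0.7) = 0.3833/0.6500 = 0.5897
Terminal stock prices: S_uuu = 332.2, S_uud = 172.2, S_udd = 89.3, S_ddd = 46.3
Terminal payoffs (K − S): max(-208.2, 0) = 0, max(-48.23, 0) = 0, max(34.7, 0) = 34.7, max(77.7, 0) = 77.7
Node uu (S = 246): continuation = e^(−0.08)·[0.5897·0.0000 + 0.4103·0.0000] = 0.0000; exercise value = 0.0000 ≤ continuation, so V_uu = 0.0000
Node ud (S = 127.6): continuation = e^(−0.08)·[0.5897·0.0000 + 0.4103·34.6975] = 13.1427; exercise value = 0.0000 ≤ continuation, so V_ud = 13.1427
Node dd (S = 66.15): continuation = e^(−0.08)·[0.5897·34.6975 + 0.4103·77.6950] = 48.3164; exercise value = 57.8500 > continuation, so V_dd = 57.8500 (exercise)
Node u (S = 182.2): continuation = e^(−0.08)·[0.5897·0.0000 + 0.4103·13.1427] = 4.9782; exercise value = 0.0000 ≤ continuation, so V_u = 4.9782
Node d (S = 94.5): continuation = e^(−0.08)·[0.5897·13.1427 + 0.4103·57.8500] = 29.0665; exercise value = 29.5000 > continuation, so V_d = 29.5000 (exercise)
Node 0 (S = 135): continuation = e^(−0.08)·[0.5897·4.9782 + 0.4103·29.5000] = 13.8838; exercise value = 0.0000 ≤ continuation, so V_0 = 13.8838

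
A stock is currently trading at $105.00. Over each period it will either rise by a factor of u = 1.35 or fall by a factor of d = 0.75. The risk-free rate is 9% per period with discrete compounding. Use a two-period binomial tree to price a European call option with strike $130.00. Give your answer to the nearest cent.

Risk-neutral probability p = (1 + 0.09 − 0.75)/(1.35 − 0.75) = 0.3400/0.6000 = 0.5667
Terminal stock prices: S_uu = 191.4, S_ud = 106.3, S_dd = 59.06
Terminal payoffs (S − K): max(61.36, 0) = 61.36, max(-23.69, 0) = 0, max(-70.94, 0) = 0
Node u (S = 141.8): V_u = 1/1.09·[0.5667·61.3625 + 0.4333·0.0000] = 31.9010
Node d (S = 78.75): V_d = 1/1.09·[0.5667·0.0000 + 0.4333·0.0000] = 0.0000
Node 0 (S = 105): V_0 = 1/1.09·[0.5667·31.9010 + 0.4333·0.0000] = 16.5846

$16.58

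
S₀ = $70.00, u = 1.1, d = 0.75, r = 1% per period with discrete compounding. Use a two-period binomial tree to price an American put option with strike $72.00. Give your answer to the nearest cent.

$7.63

Risk-neutral probability p = (1 + 0.01 − 0.75)/(1.1 − 0.75) = 0.2600/0.3500 = 0.7429
Terminal stock prices: S_uu = 84.7, S_ud = 57.75, S_dd = 39.38
Terminal payoffs (K − S): max(-12.7, 0) = 0, max(14.25, 0) = 14.25, max(32.62, 0) = 32.62
Node u (S = 77): continuation = 1/1.01·[0.7429·0.0000 + 0.2571·14.2500] = 3.6280; exercise value = 0.0000 ≤ continuation, so V_u = 3.6280
Node d (S = 52.5): continuation = 1/1.01·[0.7429·14.2500 + 0.2571·32.6250] = 18.7871; exercise value = 19.5000 > continuation, so V_d = 19.5000 (exercise)
Node 0 (S = 70): continuation = 1/1.01·[0.7429·3.6280 + 0.2571·19.5000] = 7.6330; exercise value = 2.0000 ≤ continuation, so V_0 = 7.6330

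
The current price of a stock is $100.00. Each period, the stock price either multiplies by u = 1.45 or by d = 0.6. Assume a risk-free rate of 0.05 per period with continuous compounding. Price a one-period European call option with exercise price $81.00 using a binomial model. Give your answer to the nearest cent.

$32.32

Risk-neutral probability p = (e^0.05 − 0.6)/(1.45 − 0.6) = 0.4513/0.8500 = 0.5309
Terminal stock prices: S_u = 145, S_d = 60
Terminal payoffs (S − K): max(64, 0) = 64, max(-21, 0) = 0
Node 0 (S = 100): V_0 = e^(−0.05)·[0.5309·64.0000 + 0.4691·0.0000] = 32.3209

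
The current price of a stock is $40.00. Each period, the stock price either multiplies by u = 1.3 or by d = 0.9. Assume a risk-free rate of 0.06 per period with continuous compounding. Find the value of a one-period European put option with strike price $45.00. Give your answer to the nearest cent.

$5.05

Risk-neutral probability p = (e^0.06 − 0.9)/(1.3 − 0.9) = 0.1618/0.4000 = 0.4046
Terminal stock prices: S_u = 52, S_d = 36
Terminal payoffs (K − S): max(-7, 0) = 0, max(9, 0) = 9
Node 0 (S = 40): V_0 = e^(−0.06)·[0.4046·0.0000 + 0.5954·9.0000] = 5.0466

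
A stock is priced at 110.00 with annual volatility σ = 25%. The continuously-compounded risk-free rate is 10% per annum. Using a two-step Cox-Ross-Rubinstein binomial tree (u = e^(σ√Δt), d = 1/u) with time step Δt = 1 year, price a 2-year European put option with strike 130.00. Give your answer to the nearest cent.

13.98

CRR parameters: u = e^(σ√Δt) = e^(0.25·√1) = 1.2840, d = 1/u = 0.7788
Per-period rate: rΔt = 0.1·1 = 0.1, so R = e^0.1 = 1.1052
Risk-neutral probability p = (e^0.1 − 0.7788)/(1.2840 − 0.7788) = 0.3264/0.5052 = 0.6460
Terminal stock prices: S_uu = 181.4, S_ud = 110, S_dd = 66.72
Terminal payoffs (K − S): max(-51.36, 0) = 0, max(20, 0) = 20, max(63.28, 0) = 63.28
Node u (S = 141.2): V_u = e^(−0.1)·[0.6460·0.0000 + 0.3540·20.0000] = 6.4064
Node d (S = 85.67): V_d = e^(−0.1)·[0.6460·20.0000 + 0.3540·63.2816] = 31.9608
Node 0 (S = 110): V_0 = e^(−0.1)·[0.6460·6.4064 + 0.3540·31.9608] = 13.9824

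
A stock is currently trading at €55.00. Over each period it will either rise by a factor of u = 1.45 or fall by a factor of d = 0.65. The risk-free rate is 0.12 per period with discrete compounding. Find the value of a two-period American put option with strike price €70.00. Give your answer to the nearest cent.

€16.12

Risk-neutral probability p = (1 + 0.12 − 0.65)/(1.45 − 0.65) = 0.4700/0.8000 = 0.5875
Terminal stock prices: S_uu = 115.6, S_ud = 51.84, S_dd = 23.24
Terminal payoffs (K − S): max(-45.64, 0) = 0, max(18.16, 0) = 18.16, max(46.76, 0) = 46.76
Node u (S = 79.75): continuation = 1/1.12·[0.5875·0.0000 + 0.4125·18.1625] = 6.6893; exercise value = 0.0000 ≤ continuation, so V_u = 6.6893
Node d (S = 35.75): continuation = 1/1.12·[0.5875·18.1625 + 0.4125·46.7625] = 26.7500; exercise value = 34.2500 > continuation, so V_d = 34.2500 (exercise)
Node 0 (S = 55): continuation = 1/1.12·[0.5875·6.6893 + 0.4125·34.2500] = 16.1233; exercise value = 15.0000 ≤ continuation, so V_0 = 16.1233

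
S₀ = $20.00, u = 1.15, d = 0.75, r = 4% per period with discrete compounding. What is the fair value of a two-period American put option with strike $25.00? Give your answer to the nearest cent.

Risk-neutral probability p = (1 + 0.04 − 0.75)/(1.15 − 0.75) = 0.2900/0.4000 = 0.7250
Terminal stock prices: S_uu = 26.45, S_ud = 17.25, S_dd = 11.25
Terminal payoffs (K − S): max(-1.45, 0) = 0, max(7.75, 0) = 7.75, max(13.75, 0) = 13.75
Node u (S = 23): continuation = 1/1.04·[0.7250·0.0000 + 0.2750·7.7500] = 2.0493; exercise value = 2.0000 ≤ continuation, so V_u = 2.0493
Node d (S = 15): continuation = 1/1.04·[0.7250·7.7500 + 0.2750·13.7500] = 9.0385; exercise value = 10.0000 > continuation, so V_d = 10.0000 (exercise)
Node 0 (S = 20): continuation = 1/1.04·[0.7250·2.0493 + 0.2750·10.0000] = 4.0728; exercise value = 5.0000 > continuation, so V_0 = 5.0000 (exercise)

$5.00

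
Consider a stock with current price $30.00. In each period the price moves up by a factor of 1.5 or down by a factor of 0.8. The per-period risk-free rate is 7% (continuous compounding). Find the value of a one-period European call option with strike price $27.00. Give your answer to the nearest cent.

Risk-neutral probability p = (e^0.07 − 0.8)/(1.5 − 0.8) = 0.2725/0.7000 = 0.3893
Terminal stock prices: S_u = 45, S_d = 24
Terminal payoffs (S − K): max(18, 0) = 18, max(-3, 0) = 0
Node 0 (S = 30): V_0 = e^(−0.07)·[0.3893·18.0000 + 0.6107·0.0000] = 6.5336

$6.53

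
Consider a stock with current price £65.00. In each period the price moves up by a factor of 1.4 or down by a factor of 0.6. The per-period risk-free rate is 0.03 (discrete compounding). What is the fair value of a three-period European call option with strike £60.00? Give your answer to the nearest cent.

Risk-neutral probability p = (1 + 0.03 − 0.6)/(1.4 − 0.6) = 0.4300/0.8000 = 0.5375
Terminal stock prices: S_uuu = 178.4, S_uud = 76.44, S_udd = 32.76, S_ddd = 14.04
Terminal payoffs (S − K): max(118.4, 0) = 118.4, max(16.44, 0) = 16.44, max(-27.24, 0) = 0, max(-45.96, 0) = 0
Node uu (S = 127.4): V_uu = 1/1.03·[0.5375·118.3600 + 0.4625·16.4400] = 69.1476
Node ud (S = 54.6): V_ud = 1/1.03·[0.5375·16.4400 + 0.4625·0.0000] = 8.5791
Node dd (S = 23.4): V_dd = 1/1.03·[0.5375·0.0000 + 0.4625·0.0000] = 0.0000
Node u (S = 91): V_u = 1/1.03·[0.5375·69.1476 + 0.4625·8.5791] = 39.9366
Node d (S = 39): V_d = 1/1.03·[0.5375·8.5791 + 0.4625·0.0000] = 4.4770
Node 0 (S = 65): V_0 = 1/1.03·[0.5375·39.9366 + 0.4625·4.4770] = 22.8510

£22.85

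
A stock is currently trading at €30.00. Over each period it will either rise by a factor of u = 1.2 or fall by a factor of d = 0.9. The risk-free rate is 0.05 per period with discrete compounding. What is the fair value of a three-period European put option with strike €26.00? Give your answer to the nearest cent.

Risk-neutral probability p = (1 + 0.05 − 0.9)/(1.2 − 0.9) = 0.1500/0.3000 = 0.5000
Terminal stock prices: S_uuu = 51.84, S_uud = 38.88, S_udd = 29.16, S_ddd = 21.87
Terminal payoffs (K − S): max(-25.84, 0) = 0, max(-12.88, 0) = 0, max(-3.16, 0) = 0, max(4.13, 0) = 4.13
Node uu (S = 43.2): V_uu = 1/1.05·[0.5000·0.0000 + 0.5000·0.0000] = 0.0000
Node ud (S = 32.4): V_ud = 1/1.05·[0.5000·0.0000 + 0.5000·0.0000] = 0.0000
Node dd (S = 24.3): V_dd = 1/1.05·[0.5000·0.0000 + 0.5000·4.1300] = 1.9667
Node u (S = 36): V_u = 1/1.05·[0.5000·0.0000 + 0.5000·0.0000] = 0.0000
Node d (S = 27): V_d = 1/1.05·[0.5000·0.0000 + 0.5000·1.9667] = 0.9365
Node 0 (S = 30): V_0 = 1/1.05·[0.5000·0.0000 + 0.5000·0.9365] = 0.4460

€0.45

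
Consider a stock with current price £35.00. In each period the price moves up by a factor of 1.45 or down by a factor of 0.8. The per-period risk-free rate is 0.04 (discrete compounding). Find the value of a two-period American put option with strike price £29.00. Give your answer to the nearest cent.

Risk-neutral probability p = (1 + 0.04 − 0.8)/(1.45 − 0.8) = 0.2400/0.6500 = 0.3692
Terminal stock prices: S_uu = 73.59, S_ud = 40.6, S_dd = 22.4
Terminal payoffs (K − S): max(-44.59, 0) = 0, max(-11.6, 0) = 0, max(6.6, 0) = 6.6
Node u (S = 50.75): continuation = 1/1.04·[0.3692·0.0000 + 0.6308·0.0000] = 0.0000; exercise value = 0.0000 ≤ continuation, so V_u = 0.0000
Node d (S = 28): continuation = 1/1.04·[0.3692·0.0000 + 0.6308·6.6000] = 4.0030; exercise value = 1.0000 ≤ continuation, so V_d = 4.0030
Node 0 (S = 35): continuation = 1/1.04·[0.3692·0.0000 + 0.6308·4.0030] = 2.4278; exercise value = 0.0000 ≤ continuation, so V_0 = 2.4278

£2.43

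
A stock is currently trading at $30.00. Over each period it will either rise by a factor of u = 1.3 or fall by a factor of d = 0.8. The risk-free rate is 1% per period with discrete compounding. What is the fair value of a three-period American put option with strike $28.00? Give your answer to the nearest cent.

$3.74

Risk-neutral probability p = (1 + 0.01 − 0.8)/(1.3 − 0.8) = 0.2100/0.5000 = 0.4200
Terminal stock prices: S_uuu = 65.91, S_uud = 40.56, S_udd = 24.96, S_ddd = 15.36
Terminal payoffs (K − S): max(-37.91, 0) = 0, max(-12.56, 0) = 0, max(3.04, 0) = 3.04, max(12.64, 0) = 12.64
Node uu (S = 50.7): continuation = 1/1.01·[0.4200·0.0000 + 0.5800·0.0000] = 0.0000; exercise value = 0.0000 ≤ continuation, so V_uu = 0.0000
Node ud (S = 31.2): continuation = 1/1.01·[0.4200·0.0000 + 0.5800·3.0400] = 1.7457; exercise value = 0.0000 ≤ continuation, so V_ud = 1.7457
Node dd (S = 19.2): continuation = 1/1.01·[0.4200·3.0400 + 0.5800·12.6400] = 8.5228; exercise value = 8.8000 > continuation, so V_dd = 8.8000 (exercise)
Node u (S = 39): continuation = 1/1.01·[0.4200·0.0000 + 0.5800·1.7457] = 1.0025; exercise value = 0.0000 ≤ continuation, so V_u = 1.0025
Node d (S = 24): continuation = 1/1.01·[0.4200·1.7457 + 0.5800·8.8000] = 5.7794; exercise value = 4.0000 ≤ continuation, so V_d = 5.7794
Node 0 (S = 30): continuation = 1/1.01·[0.4200·1.0025 + 0.5800·5.7794] = 3.7358; exercise value = 0.0000 ≤ continuation, so V_0 = 3.7358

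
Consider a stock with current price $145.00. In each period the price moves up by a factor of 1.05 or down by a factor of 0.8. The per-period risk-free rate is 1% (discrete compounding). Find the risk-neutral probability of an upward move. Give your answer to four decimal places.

p = 0.8400

Risk-neutral probability p = (1 + 0.01 − 0.8)/(1.05 − 0.8) = 0.2100/0.2500 = 0.8400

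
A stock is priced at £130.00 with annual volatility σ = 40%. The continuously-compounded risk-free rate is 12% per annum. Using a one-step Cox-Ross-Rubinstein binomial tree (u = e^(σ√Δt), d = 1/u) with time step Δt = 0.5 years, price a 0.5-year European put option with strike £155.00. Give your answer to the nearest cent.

£24.83

CRR parameters: u = e^(σ√Δt) = e^(0.4·√0.5) = 1.3269, d = 1/u = 0.7536
Per-period rate: rΔt = 0.12·0.5 = 0.06, so R = e^0.06 = 1.0618
Risk-neutral probability p = (e^0.06 − 0.7536)/(1.3269 − 0.7536) = 0.3082/0.5733 = 0.5376
Terminal stock prices: S_u = 172.5, S_d = 97.97
Terminal payoffs (K − S): max(-17.5, 0) = 0, max(57.03, 0) = 57.03
Node 0 (S = 130): V_0 = e^(−0.06)·[0.5376·0.0000 + 0.4624·57.0270] = 24.8323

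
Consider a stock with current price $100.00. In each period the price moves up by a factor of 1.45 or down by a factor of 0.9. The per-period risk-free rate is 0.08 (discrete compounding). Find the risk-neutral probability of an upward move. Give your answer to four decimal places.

p = 0.3273

Risk-neutral probability p = (1 + 0.08 − 0.9)/(1.45 − 0.9) = 0.1800/0.5500 = 0.3273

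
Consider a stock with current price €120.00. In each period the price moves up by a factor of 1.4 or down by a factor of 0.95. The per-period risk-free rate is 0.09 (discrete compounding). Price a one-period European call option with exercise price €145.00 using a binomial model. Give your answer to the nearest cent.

€6.56

Risk-neutral probability p = (1 + 0.09 − 0.95)/(1.4 − 0.95) = 0.1400/0.4500 = 0.3111
Terminal stock prices: S_u = 168, S_d = 114
Terminal payoffs (S − K): max(23, 0) = 23, max(-31, 0) = 0
Node 0 (S = 120): V_0 = 1/1.09·[0.3111·23.0000 + 0.6889·0.0000] = 6.5647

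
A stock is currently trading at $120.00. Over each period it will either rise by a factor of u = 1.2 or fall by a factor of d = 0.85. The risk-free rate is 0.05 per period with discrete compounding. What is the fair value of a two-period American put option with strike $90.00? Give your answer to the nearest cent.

Risk-neutral probability p = (1 + 0.05 − 0.85)/(1.2 − 0.85) = 0.2000/0.3500 = 0.5714
Terminal stock prices: S_uu = 172.8, S_ud = 122.4, S_dd = 86.7
Terminal payoffs (K − S): max(-82.8, 0) = 0, max(-32.4, 0) = 0, max(3.3, 0) = 3.3
Node u (S = 144): continuation = 1/1.05·[0.5714·0.0000 + 0.4286·0.0000] = 0.0000; exercise value = 0.0000 ≤ continuation, so V_u = 0.0000
Node d (S = 102): continuation = 1/1.05·[0.5714·0.0000 + 0.4286·3.3000] = 1.3469; exercise value = 0.0000 ≤ continuation, so V_d = 1.3469
Node 0 (S = 120): continuation = 1/1.05·[0.5714·0.0000 + 0.4286·1.3469] = 0.5498; exercise value = 0.0000 ≤ continuation, so V_0 = 0.5498

$0.55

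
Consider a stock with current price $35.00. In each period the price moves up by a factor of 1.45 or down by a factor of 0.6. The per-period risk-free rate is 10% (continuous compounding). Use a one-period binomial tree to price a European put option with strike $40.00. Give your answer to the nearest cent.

$6.97

Risk-neutral probability p = (e^0.1 − 0.6)/(1.45 − 0.6) = 0.5052/0.8500 = 0.5943
Terminal stock prices: S_u = 50.75, S_d = 21
Terminal payoffs (K − S): max(-10.75, 0) = 0, max(19, 0) = 19
Node 0 (S = 35): V_0 = e^(−0.1)·[0.5943·0.0000 + 0.4057·19.0000] = 6.9744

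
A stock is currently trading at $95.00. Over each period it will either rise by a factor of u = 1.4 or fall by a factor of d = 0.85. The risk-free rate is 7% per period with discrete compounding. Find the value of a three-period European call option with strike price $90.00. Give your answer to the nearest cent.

$27.12

Risk-neutral probability p = (1 + 0.07 − 0.85)/(1.4 − 0.85) = 0.2200/0.5500 = 0.4000
Terminal stock prices: S_uuu = 260.7, S_uud = 158.3, S_udd = 96.09, S_ddd = 58.34
Terminal payoffs (S − K): max(170.7, 0) = 170.7, max(68.27, 0) = 68.27, max(6.092, 0) = 6.092, max(-31.66, 0) = 0
Node uu (S = 186.2): V_uu = 1/1.07·[0.4000·170.6800 + 0.6000·68.2700] = 102.0879
Node ud (S = 113): V_ud = 1/1.07·[0.4000·68.2700 + 0.6000·6.0925] = 28.9379
Node dd (S = 68.64): V_dd = 1/1.07·[0.4000·6.0925 + 0.6000·0.0000] = 2.2776
Node u (S = 133): V_u = 1/1.07·[0.4000·102.0879 + 0.6000·28.9379] = 54.3905
Node d (S = 80.75): V_d = 1/1.07·[0.4000·28.9379 + 0.6000·2.2776] = 12.0950
Node 0 (S = 95): V_0 = 1/1.07·[0.4000·54.3905 + 0.6000·12.0950] = 27.1152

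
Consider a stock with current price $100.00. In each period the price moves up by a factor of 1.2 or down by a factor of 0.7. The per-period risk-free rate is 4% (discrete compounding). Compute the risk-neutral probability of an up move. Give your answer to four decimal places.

p = 0.6800

Risk-neutral probability p = (1 + 0.04 − 0.7)/(1.2 − 0.7) = 0.3400/0.5000 = 0.6800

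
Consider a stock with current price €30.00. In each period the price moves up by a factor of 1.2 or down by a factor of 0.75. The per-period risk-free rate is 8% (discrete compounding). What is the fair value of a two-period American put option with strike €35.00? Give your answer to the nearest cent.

Risk-neutral probability p = (1 + 0.08 − 0.75)/(1.2 − 0.75) = 0.3300/0.4500 = 0.7333
Terminal stock prices: S_uu = 43.2, S_ud = 27, S_dd = 16.88
Terminal payoffs (K − S): max(-8.2, 0) = 0, max(8, 0) = 8, max(18.12, 0) = 18.12
Node u (S = 36): continuation = 1/1.08·[0.7333·0.0000 + 0.2667·8.0000] = 1.9753; exercise value = 0.0000 ≤ continuation, so V_u = 1.9753
Node d (S = 22.5): continuation = 1/1.08·[0.7333·8.0000 + 0.2667·18.1250] = 9.9074; exercise value = 12.5000 > continuation, so V_d = 12.5000 (exercise)
Node 0 (S = 30): continuation = 1/1.08·[0.7333·1.9753 + 0.2667·12.5000] = 4.4277; exercise value = 5.0000 > continuation, so V_0 = 5.0000 (exercise)

€5.00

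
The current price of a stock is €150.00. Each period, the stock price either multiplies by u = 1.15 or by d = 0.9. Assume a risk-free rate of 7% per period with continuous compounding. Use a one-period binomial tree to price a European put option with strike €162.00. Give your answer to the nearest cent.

Risk-neutral probability p = (e^0.07 − 0.9)/(1.15 − 0.9) = 0.1725/0.2500 = 0.6900
Terminal stock prices: S_u = 172.5, S_d = 135
Terminal payoffs (K − S): max(-10.5, 0) = 0, max(27, 0) = 27
Node 0 (S = 150): V_0 = e^(−0.07)·[0.6900·0.0000 + 0.3100·27.0000] = 7.8033

€7.80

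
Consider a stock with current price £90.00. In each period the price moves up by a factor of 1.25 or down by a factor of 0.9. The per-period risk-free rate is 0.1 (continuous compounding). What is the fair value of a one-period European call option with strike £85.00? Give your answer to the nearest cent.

Risk-neutral probability p = (e^0.1 − 0.9)/(1.25 − 0.9) = 0.2052/0.3500 = 0.5862
Terminal stock prices: S_u = 112.5, S_d = 81
Terminal payoffs (S − K): max(27.5, 0) = 27.5, max(-4, 0) = 0
Node 0 (S = 90): V_0 = e^(−0.1)·[0.5862·27.5000 + 0.4138·0.0000] = 14.5865

£14.59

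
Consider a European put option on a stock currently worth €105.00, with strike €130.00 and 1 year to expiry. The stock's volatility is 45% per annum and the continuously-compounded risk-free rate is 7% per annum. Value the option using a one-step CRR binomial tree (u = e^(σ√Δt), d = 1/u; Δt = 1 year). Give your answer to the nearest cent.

€31.32

CRR parameters: u = e^(σ√Δt) = e^(0.45·√1) = 1.5683, d = 1/u = 0.6376
Per-period rate: rΔt = 0.07·1 = 0.07, so R = e^0.07 = 1.0725
Risk-neutral probability p = (e^0.07 − 0.6376)/(1.5683 − 0.6376) = 0.4349/0.9307 = 0.4673
Terminal stock prices: S_u = 164.7, S_d = 66.95
Terminal payoffs (K − S): max(-34.67, 0) = 0, max(63.05, 0) = 63.05
Node 0 (S = 105): V_0 = e^(−0.07)·[0.4673·0.0000 + 0.5327·63.0490] = 31.3174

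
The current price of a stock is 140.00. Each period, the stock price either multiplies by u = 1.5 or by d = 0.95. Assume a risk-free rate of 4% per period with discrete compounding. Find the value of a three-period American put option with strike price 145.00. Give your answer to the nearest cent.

Risk-neutral probability p = (1 + 0.04 − 0.95)/(1.5 − 0.95) = 0.0900/0.5500 = 0.1636
Terminal stock prices: S_uuu = 472.5, S_uud = 299.2, S_udd = 189.5, S_ddd = 120
Terminal payoffs (K − S): max(-327.5, 0) = 0, max(-154.2, 0) = 0, max(-44.53, 0) = 0, max(24.97, 0) = 24.97
Node uu (S = 315): continuation = 1/1.04·[0.1636·0.0000 + 0.8364·0.0000] = 0.0000; exercise value = 0.0000 ≤ continuation, so V_uu = 0.0000
Node ud (S = 199.5): continuation = 1/1.04·[0.1636·0.0000 + 0.8364·0.0000] = 0.0000; exercise value = 0.0000 ≤ continuation, so V_ud = 0.0000
Node dd (S = 126.3): continuation = 1/1.04·[0.1636·0.0000 + 0.8364·24.9675] = 20.0788; exercise value = 18.6500 ≤ continuation, so V_dd = 20.0788
Node u (S = 210): continuation = 1/1.04·[0.1636·0.0000 + 0.8364·0.0000] = 0.0000; exercise value = 0.0000 ≤ continuation, so V_u = 0.0000
Node d (S = 133): continuation = 1/1.04·[0.1636·0.0000 + 0.8364·20.0788] = 16.1473; exercise value = 12.0000 ≤ continuation, so V_d = 16.1473
Node 0 (S = 140): continuation = 1/1.04·[0.1636·0.0000 + 0.8364·16.1473] = 12.9856; exercise value = 5.0000 ≤ continuation, so V_0 = 12.9856

12.99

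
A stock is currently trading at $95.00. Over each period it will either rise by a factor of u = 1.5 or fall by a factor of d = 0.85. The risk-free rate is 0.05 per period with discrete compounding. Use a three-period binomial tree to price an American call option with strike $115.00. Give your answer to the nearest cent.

Risk-neutral probability p = (1 + 0.05 − 0.85)/(1.5 − 0.85) = 0.2000/0.6500 = 0.3077
Terminal stock prices: S_uuu = 320.6, S_uud = 181.7, S_udd = 103, S_ddd = 58.34
Terminal payoffs (S − K): max(205.6, 0) = 205.6, max(66.69, 0) = 66.69, max(-12.04, 0) = 0, max(-56.66, 0) = 0
Node uu (S = 213.8): continuation = 1/1.05·[0.3077·205.6250 + 0.6923·66.6875] = 104.2262; exercise value = 98.7500 ≤ continuation, so V_uu = 104.2262
Node ud (S = 121.1): continuation = 1/1.05·[0.3077·66.6875 + 0.6923·0.0000] = 19.5421; exercise value = 6.1250 ≤ continuation, so V_ud = 19.5421
Node dd (S = 68.64): continuation = 1/1.05·[0.3077·0.0000 + 0.6923·0.0000] = 0.0000; exercise value = 0.0000 ≤ continuation, so V_dd = 0.0000
Node u (S = 142.5): continuation = 1/1.05·[0.3077·104.2262 + 0.6923·19.5421] = 43.4274; exercise value = 27.5000 ≤ continuation, so V_u = 43.4274
Node d (S = 80.75): continuation = 1/1.05·[0.3077·19.5421 + 0.6923·0.0000] = 5.7266; exercise value = 0.0000 ≤ continuation, so V_d = 5.7266
Node 0 (S = 95): continuation = 1/1.05·[0.3077·43.4274 + 0.6923·5.7266] = 16.5018; exercise value = 0.0000 ≤ continuation, so V_0 = 16.5018

$16.50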